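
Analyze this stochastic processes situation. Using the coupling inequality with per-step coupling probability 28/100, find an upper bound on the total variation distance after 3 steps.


TV distance bound <= (1-delta)^n
= (1 - 0.2800)^3
= 0.7200^3
= 0.3732

0.3732


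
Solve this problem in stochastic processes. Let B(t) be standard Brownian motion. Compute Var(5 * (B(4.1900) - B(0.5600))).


Var(alpha*(B(t)-B(s))) = alpha^2 * (t-s)
= 5^2 * (4.1900 - 0.5600)
= 25 * 3.6300
= 90.7500

90.7500


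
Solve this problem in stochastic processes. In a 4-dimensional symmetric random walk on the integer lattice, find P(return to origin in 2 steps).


P(return in 2 steps) = P(reverse first step) = 1/(2d)
= 1/8
= 0.1250

0.1250


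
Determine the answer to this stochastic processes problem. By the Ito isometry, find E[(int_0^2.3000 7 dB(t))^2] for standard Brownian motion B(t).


By Ito isometry: E[(int f dB)^2] = int f^2 dt
= 7^2 * 2.3000
= 49 * 2.3000 = 112.7000

112.7000


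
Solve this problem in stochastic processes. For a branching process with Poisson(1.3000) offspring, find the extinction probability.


Since mu = 1.3000 > 1, extinction prob q < 1.
Solve s = exp(mu*(s-1)) iteratively.
q = 0.5770

0.5770


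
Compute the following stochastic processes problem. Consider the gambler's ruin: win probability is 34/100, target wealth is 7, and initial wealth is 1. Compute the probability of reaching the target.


Gambler's ruin formula:
r = q/p = 0.6600/0.3400 = 1.9412
P(win) = (1 - r^i)/(1 - r^N)
= (1 - 1.9412^1)/(1 - 1.9412^7)
= 0.0091

0.0091


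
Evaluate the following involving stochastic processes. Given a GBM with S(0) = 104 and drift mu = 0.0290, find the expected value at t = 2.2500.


E[S(t)] = S(0) * exp(mu * t)
= 104 * exp(0.0290 * 2.2500)
= 104 * 1.0674
= 111.0123

111.0123


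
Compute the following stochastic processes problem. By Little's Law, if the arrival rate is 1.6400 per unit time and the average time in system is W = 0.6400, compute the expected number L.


Little's Law: L = lambda * W
= 1.6400 * 0.6400
= 1.0496

1.0496


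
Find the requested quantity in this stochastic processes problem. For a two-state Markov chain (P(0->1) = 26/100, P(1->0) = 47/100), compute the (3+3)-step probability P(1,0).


P^6 = P^3 * P^3
Computing via matrix multiplication of the transition matrix.
Entry (1,0) of P^6 = 0.6436

0.6436


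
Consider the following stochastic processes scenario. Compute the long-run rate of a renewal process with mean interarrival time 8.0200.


Long-run renewal rate = 1/E(X)
= 1/8.0200
= 0.1247

0.1247


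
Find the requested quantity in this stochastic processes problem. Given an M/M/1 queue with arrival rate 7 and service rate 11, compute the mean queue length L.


rho = 7/11 = 0.6364
L = rho/(1-rho)
= 0.6364/0.3636
= 1.7500

1.7500


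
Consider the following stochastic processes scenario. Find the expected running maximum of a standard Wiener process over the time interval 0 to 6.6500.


E(max B(s)) = sqrt(2t/pi)
= sqrt(2*6.6500/pi)
= sqrt(4.2335)
= 2.0576

2.0576


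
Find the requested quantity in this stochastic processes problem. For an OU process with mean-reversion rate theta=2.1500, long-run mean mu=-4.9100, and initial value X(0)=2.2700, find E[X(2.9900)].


E[X(t)] = mu + (X(0) - mu)*exp(-theta*t)
= -4.9100 + (2.2700 - -4.9100)*exp(-2.1500*2.9900)
= -4.9100 + 7.1800 * 0.0016
= -4.8984

-4.8984


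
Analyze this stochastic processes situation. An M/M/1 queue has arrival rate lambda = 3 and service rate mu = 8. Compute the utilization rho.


rho = lambda/mu
= 3/8
= 0.3750

0.3750


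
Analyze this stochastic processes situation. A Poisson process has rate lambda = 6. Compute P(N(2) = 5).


P(N(t)=k) = (lambda*t)^k * exp(-lambda*t) / k!
lambda*t = 12
= 12^5 * exp(-12) / 5!
= 248832 * 6.1442e-06 / 120
= 0.0127

0.0127


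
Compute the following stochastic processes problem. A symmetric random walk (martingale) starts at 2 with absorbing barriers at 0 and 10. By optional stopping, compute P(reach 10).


By optional stopping theorem: E(M at tau) = M(0) = 2
P(hit 10)*10 + P(hit 0)*0 = 2
P(hit 10) = (2 - 0)/(10 - 0) = 1/5 = 0.2000

0.2000


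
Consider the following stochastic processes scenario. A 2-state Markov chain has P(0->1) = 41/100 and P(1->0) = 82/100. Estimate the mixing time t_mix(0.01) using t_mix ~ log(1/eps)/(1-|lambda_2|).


lambda_2 = |1 - p01 - p10| = |1 - 0.4100 - 0.8200| = 0.2300
t_mix ~ log(1/eps)/(1 - |lambda_2|)
= log(100)/(1 - 0.2300) = 4.6052/0.7700
= 5.9807

5.9807


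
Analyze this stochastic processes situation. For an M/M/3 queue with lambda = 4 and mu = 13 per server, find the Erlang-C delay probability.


a = lambda/mu = 0.3077
rho = a/c = 0.1026
Erlang-C formula applied:
C(c,a) = 0.0040

0.0040


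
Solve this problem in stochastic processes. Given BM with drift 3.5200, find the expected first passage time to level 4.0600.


Expected first passage time = a/mu
= 4.0600/3.5200
= 1.1534

1.1534


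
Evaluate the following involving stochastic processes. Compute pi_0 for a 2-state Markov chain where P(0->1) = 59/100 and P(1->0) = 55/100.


Stationary distribution: pi_0 = p10/(p01+p10), pi_1 = p01/(p01+p10)
p01 = 0.5900, p10 = 0.5500
pi_0 = 0.4825

0.4825


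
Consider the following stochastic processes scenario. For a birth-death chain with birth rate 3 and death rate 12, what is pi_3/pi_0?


For birth-death process, pi_n/pi_0 = (lambda/mu)^n
= (3/12)^3
= 0.0156

0.0156


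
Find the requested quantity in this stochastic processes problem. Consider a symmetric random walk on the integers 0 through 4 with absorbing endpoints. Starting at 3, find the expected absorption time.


For symmetric RW on 0,...,N with absorbing barriers, E(i) = i*(N-i)
E(3) = 3 * 1 = 3

3


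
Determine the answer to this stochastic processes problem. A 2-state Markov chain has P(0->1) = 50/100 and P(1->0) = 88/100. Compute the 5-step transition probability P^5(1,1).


Computing P^5 by matrix multiplication.
P = [[0.5000, 0.5000], [0.8800, 0.1200]]
After raising P to the power 5:
P^5(1,1) = 0.3573

0.3573


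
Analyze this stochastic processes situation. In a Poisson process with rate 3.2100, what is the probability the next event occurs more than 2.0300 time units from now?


P(X > t) = exp(-lambda * t)
= exp(-3.2100 * 2.0300)
= exp(-6.5163) = 0.0015

0.0015


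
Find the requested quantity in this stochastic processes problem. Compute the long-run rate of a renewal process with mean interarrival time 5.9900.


Long-run renewal rate = 1/E(X)
= 1/5.9900
= 0.1669

0.1669


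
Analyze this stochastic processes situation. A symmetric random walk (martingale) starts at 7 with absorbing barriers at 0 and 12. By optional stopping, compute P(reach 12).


By optional stopping theorem: E(M at tau) = M(0) = 7
P(hit 12)*12 + P(hit 0)*0 = 7
P(hit 12) = (7 - 0)/(12 - 0) = 7/12 = 0.5833

0.5833


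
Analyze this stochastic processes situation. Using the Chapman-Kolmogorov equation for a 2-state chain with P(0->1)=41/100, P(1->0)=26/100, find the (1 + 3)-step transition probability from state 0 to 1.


P^4 = P^1 * P^3
Computing via matrix multiplication of the transition matrix.
Entry (0,1) of P^4 = 0.6047

0.6047


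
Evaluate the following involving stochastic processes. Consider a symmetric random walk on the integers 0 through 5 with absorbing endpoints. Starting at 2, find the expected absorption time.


For symmetric RW on 0,...,N with absorbing barriers, E(i) = i*(N-i)
E(2) = 2 * 3 = 6

6


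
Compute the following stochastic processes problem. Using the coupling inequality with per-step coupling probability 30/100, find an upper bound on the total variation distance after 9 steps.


TV distance bound <= (1-delta)^n
= (1 - 0.3000)^9
= 0.7000^9
= 0.0404

0.0404


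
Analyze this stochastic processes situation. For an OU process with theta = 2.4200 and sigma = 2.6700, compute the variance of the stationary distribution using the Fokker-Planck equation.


Stationary variance = sigma^2 / (2*theta)
= 2.6700^2 / (2*2.4200)
= 7.1289 / 4.8400
= 1.4729

1.4729


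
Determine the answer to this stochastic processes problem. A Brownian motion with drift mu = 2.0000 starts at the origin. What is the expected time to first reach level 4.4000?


Expected first passage time = a/mu
= 4.4000/2.0000
= 2.2000

2.2000


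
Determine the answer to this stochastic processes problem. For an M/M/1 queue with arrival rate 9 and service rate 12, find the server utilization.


rho = lambda/mu
= 9/12
= 0.7500

0.7500


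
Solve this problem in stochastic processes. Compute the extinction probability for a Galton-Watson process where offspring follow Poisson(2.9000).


Since mu = 2.9000 > 1, extinction prob q < 1.
Solve s = exp(mu*(s-1)) iteratively.
q = 0.0668

0.0668


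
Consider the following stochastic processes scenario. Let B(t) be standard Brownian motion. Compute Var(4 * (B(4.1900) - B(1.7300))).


Var(alpha*(B(t)-B(s))) = alpha^2 * (t-s)
= 4^2 * (4.1900 - 1.7300)
= 16 * 2.4600
= 39.3600

39.3600


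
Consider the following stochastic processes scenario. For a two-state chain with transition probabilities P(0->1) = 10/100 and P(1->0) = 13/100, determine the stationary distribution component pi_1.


Stationary distribution: pi_0 = p10/(p01+p10), pi_1 = p01/(p01+p10)
p01 = 0.1000, p10 = 0.1300
pi_1 = 0.4348

0.4348


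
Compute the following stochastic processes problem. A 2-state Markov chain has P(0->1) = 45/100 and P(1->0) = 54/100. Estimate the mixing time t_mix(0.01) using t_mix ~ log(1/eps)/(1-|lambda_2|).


lambda_2 = |1 - p01 - p10| = |1 - 0.4500 - 0.5400| = 0.0100
t_mix ~ log(1/eps)/(1 - |lambda_2|)
= log(100)/(1 - 0.0100) = 4.6052/0.9900
= 4.6517

4.6517


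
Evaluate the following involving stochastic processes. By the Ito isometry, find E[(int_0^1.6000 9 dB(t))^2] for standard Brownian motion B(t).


By Ito isometry: E[(int f dB)^2] = int f^2 dt
= 9^2 * 1.6000
= 81 * 1.6000 = 129.6000

129.6000


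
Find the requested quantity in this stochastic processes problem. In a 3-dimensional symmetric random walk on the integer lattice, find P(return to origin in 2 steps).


P(return in 2 steps) = P(reverse first step) = 1/(2d)
= 1/6
= 0.1667

0.1667


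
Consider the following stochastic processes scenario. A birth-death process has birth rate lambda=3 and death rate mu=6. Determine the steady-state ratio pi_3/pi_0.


For birth-death process, pi_n/pi_0 = (lambda/mu)^n
= (3/6)^3
= 0.1250

0.1250


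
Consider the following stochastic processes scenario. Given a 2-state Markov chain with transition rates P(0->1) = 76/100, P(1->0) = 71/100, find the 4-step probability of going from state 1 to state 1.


Computing P^4 by matrix multiplication.
P = [[0.2400, 0.7600], [0.7100, 0.2900]]
After raising P to the power 4:
P^4(1,1) = 0.5406

0.5406


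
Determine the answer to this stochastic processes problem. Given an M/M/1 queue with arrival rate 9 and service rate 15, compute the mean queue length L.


rho = 9/15 = 0.6000
L = rho/(1-rho)
= 0.6000/0.4000
= 1.5000

1.5000


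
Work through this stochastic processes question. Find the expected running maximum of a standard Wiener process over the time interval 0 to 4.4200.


E(max B(s)) = sqrt(2t/pi)
= sqrt(2*4.4200/pi)
= sqrt(2.8139)
= 1.6775

1.6775


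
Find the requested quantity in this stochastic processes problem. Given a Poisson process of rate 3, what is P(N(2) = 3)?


P(N(t)=k) = (lambda*t)^k * exp(-lambda*t) / k!
lambda*t = 6
= 6^3 * exp(-6) / 3!
= 216 * 0.0025 / 6
= 0.0892

0.0892


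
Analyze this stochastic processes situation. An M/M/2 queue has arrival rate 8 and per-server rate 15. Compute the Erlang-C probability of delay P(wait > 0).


a = lambda/mu = 0.5333
rho = a/c = 0.2667
Erlang-C formula applied:
C(c,a) = 0.1123

0.1123


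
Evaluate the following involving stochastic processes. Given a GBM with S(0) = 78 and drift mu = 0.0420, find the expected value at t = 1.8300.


E[S(t)] = S(0) * exp(mu * t)
= 78 * exp(0.0420 * 1.8300)
= 78 * 1.0799
= 84.2315

84.2315


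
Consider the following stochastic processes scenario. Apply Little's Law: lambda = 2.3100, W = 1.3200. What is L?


Little's Law: L = lambda * W
= 2.3100 * 1.3200
= 3.0492

3.0492


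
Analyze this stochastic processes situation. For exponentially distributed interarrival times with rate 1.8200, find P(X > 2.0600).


P(X > t) = exp(-lambda * t)
= exp(-1.8200 * 2.0600)
= exp(-3.7492) = 0.0235

0.0235


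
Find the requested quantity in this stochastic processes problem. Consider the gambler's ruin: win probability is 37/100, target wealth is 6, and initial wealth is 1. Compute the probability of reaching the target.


Gambler's ruin formula:
r = q/p = 0.6300/0.3700 = 1.7027
P(win) = (1 - r^i)/(1 - r^N)
= (1 - 1.7027^1)/(1 - 1.7027^6)
= 0.0301

0.0301


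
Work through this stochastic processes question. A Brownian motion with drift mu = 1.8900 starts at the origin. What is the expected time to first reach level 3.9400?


Expected first passage time = a/mu
= 3.9400/1.8900
= 2.0847

2.0847


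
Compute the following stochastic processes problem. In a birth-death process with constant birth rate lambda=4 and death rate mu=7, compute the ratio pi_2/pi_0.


For birth-death process, pi_n/pi_0 = (lambda/mu)^n
= (4/7)^2
= 0.3265

0.3265


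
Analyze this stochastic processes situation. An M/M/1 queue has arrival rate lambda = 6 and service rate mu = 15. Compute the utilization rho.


rho = lambda/mu
= 6/15
= 0.4000

0.4000


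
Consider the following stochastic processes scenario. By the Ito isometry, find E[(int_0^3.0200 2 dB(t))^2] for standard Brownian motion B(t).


By Ito isometry: E[(int f dB)^2] = int f^2 dt
= 2^2 * 3.0200
= 4 * 3.0200 = 12.0800

12.0800


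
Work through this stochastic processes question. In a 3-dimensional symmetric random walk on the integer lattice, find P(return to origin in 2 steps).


P(return in 2 steps) = P(reverse first step) = 1/(2d)
= 1/6
= 0.1667

0.1667


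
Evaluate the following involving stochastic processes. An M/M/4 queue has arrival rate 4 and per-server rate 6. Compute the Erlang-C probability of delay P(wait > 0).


a = lambda/mu = 0.6667
rho = a/c = 0.1667
Erlang-C formula applied:
C(c,a) = 0.0051

0.0051


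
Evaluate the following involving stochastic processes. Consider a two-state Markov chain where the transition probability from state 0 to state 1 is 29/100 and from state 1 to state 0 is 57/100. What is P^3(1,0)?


Computing P^3 by matrix multiplication.
P = [[0.7100, 0.2900], [0.5700, 0.4300]]
After raising P to the power 3:
P^3(1,0) = 0.6610

0.6610


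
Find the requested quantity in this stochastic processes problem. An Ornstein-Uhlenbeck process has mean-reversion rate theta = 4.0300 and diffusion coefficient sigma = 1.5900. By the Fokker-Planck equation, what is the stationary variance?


Stationary variance = sigma^2 / (2*theta)
= 1.5900^2 / (2*4.0300)
= 2.5281 / 8.0600
= 0.3137

0.3137


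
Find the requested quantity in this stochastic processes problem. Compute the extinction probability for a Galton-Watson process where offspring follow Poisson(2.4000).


Since mu = 2.4000 > 1, extinction prob q < 1.
Solve s = exp(mu*(s-1)) iteratively.
q = 0.1214

0.1214


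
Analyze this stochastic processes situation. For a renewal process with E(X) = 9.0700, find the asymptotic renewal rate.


Long-run renewal rate = 1/E(X)
= 1/9.0700
= 0.1103

0.1103


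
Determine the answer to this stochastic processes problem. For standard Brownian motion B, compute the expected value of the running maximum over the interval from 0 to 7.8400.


E(max B(s)) = sqrt(2t/pi)
= sqrt(2*7.8400/pi)
= sqrt(4.9911)
= 2.2341

2.2341


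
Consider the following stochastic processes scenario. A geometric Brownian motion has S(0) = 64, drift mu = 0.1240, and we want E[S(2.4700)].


E[S(t)] = S(0) * exp(mu * t)
= 64 * exp(0.1240 * 2.4700)
= 64 * 1.3584
= 86.9352

86.9352


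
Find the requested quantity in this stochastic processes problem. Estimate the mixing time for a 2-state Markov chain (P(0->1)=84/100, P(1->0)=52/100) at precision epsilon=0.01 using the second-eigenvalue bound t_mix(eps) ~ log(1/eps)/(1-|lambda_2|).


lambda_2 = |1 - p01 - p10| = |1 - 0.8400 - 0.5200| = 0.3600
t_mix ~ log(1/eps)/(1 - |lambda_2|)
= log(100)/(1 - 0.3600) = 4.6052/0.6400
= 7.1956

7.1956


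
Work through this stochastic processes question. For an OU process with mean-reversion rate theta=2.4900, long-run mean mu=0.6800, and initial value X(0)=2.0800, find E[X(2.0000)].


E[X(t)] = mu + (X(0) - mu)*exp(-theta*t)
= 0.6800 + (2.0800 - 0.6800)*exp(-2.4900*2.0000)
= 0.6800 + 1.4000 * 0.0069
= 0.6896

0.6896


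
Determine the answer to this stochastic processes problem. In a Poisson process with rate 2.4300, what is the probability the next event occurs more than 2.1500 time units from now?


P(X > t) = exp(-lambda * t)
= exp(-2.4300 * 2.1500)
= exp(-5.2245) = 0.0054

0.0054


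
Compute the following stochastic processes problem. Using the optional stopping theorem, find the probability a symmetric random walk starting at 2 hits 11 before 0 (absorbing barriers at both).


By optional stopping theorem: E(M at tau) = M(0) = 2
P(hit 11)*11 + P(hit 0)*0 = 2
P(hit 11) = (2 - 0)/(11 - 0) = 2/11 = 0.1818

0.1818


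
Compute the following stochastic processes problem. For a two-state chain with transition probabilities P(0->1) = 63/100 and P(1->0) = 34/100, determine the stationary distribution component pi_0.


Stationary distribution: pi_0 = p10/(p01+p10), pi_1 = p01/(p01+p10)
p01 = 0.6300, p10 = 0.3400
pi_0 = 0.3505

0.3505


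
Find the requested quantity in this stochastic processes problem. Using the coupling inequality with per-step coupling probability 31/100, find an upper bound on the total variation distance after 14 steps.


TV distance bound <= (1-delta)^n
= (1 - 0.3100)^14
= 0.6900^14
= 0.0055

0.0055


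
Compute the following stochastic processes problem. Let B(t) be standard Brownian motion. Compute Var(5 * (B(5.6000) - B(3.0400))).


Var(alpha*(B(t)-B(s))) = alpha^2 * (t-s)
= 5^2 * (5.6000 - 3.0400)
= 25 * 2.5600
= 64.0000

64.0000


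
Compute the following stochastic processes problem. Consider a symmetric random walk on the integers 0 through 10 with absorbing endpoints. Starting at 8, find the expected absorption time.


For symmetric RW on 0,...,N with absorbing barriers, E(i) = i*(N-i)
E(8) = 8 * 2 = 16

16


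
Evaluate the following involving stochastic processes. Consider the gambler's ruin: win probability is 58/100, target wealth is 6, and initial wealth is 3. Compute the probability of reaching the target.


Gambler's ruin formula:
r = q/p = 0.4200/0.5800 = 0.7241
P(win) = (1 - r^i)/(1 - r^N)
= (1 - 0.7241^3)/(1 - 0.7241^6)
= 0.7248

0.7248


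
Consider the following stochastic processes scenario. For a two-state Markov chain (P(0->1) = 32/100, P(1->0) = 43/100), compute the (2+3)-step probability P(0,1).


P^5 = P^2 * P^3
Computing via matrix multiplication of the transition matrix.
Entry (0,1) of P^5 = 0.4262

0.4262


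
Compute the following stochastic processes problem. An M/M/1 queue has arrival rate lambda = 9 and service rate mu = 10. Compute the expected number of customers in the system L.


rho = 9/10 = 0.9000
L = rho/(1-rho)
= 0.9000/0.1000
= 9.0000

9.0000


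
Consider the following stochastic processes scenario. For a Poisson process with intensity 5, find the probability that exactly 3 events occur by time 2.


P(N(t)=k) = (lambda*t)^k * exp(-lambda*t) / k!
lambda*t = 10
= 10^3 * exp(-10) / 3!
= 1000 * 4.5400e-05 / 6
= 0.0076

0.0076


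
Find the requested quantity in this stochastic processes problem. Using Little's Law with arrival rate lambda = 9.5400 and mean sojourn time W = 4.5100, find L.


Little's Law: L = lambda * W
= 9.5400 * 4.5100
= 43.0254

43.0254


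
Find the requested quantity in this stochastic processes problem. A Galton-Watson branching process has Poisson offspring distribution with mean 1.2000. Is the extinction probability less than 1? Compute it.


Since mu = 1.2000 > 1, extinction prob q < 1.
Solve s = exp(mu*(s-1)) iteratively.
q = 0.6863

0.6863


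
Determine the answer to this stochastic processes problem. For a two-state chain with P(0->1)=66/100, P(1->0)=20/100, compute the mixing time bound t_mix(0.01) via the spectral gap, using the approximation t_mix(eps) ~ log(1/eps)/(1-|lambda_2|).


lambda_2 = |1 - p01 - p10| = |1 - 0.6600 - 0.2000| = 0.1400
t_mix ~ log(1/eps)/(1 - |lambda_2|)
= log(100)/(1 - 0.1400) = 4.6052/0.8600
= 5.3548

5.3548


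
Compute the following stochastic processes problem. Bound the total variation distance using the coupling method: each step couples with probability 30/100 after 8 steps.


TV distance bound <= (1-delta)^n
= (1 - 0.3000)^8
= 0.7000^8
= 0.0576

0.0576


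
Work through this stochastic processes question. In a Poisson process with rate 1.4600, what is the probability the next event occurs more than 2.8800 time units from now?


P(X > t) = exp(-lambda * t)
= exp(-1.4600 * 2.8800)
= exp(-4.2048) = 0.0149

0.0149


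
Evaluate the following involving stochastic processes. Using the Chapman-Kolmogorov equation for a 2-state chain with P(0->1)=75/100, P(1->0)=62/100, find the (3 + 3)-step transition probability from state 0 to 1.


P^6 = P^3 * P^3
Computing via matrix multiplication of the transition matrix.
Entry (0,1) of P^6 = 0.5460

0.5460


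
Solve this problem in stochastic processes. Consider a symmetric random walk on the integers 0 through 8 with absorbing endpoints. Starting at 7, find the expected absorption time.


For symmetric RW on 0,...,N with absorbing barriers, E(i) = i*(N-i)
E(7) = 7 * 1 = 7

7


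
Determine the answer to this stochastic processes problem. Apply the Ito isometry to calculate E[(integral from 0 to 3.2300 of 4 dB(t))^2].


By Ito isometry: E[(int f dB)^2] = int f^2 dt
= 4^2 * 3.2300
= 16 * 3.2300 = 51.6800

51.6800


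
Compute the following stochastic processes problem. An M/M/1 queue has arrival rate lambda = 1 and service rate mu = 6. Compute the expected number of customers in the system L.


rho = 1/6 = 0.1667
L = rho/(1-rho)
= 0.1667/0.8333
= 0.2000

0.2000


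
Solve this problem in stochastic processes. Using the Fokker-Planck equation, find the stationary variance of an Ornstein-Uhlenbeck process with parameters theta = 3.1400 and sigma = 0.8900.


Stationary variance = sigma^2 / (2*theta)
= 0.8900^2 / (2*3.1400)
= 0.7921 / 6.2800
= 0.1261

0.1261


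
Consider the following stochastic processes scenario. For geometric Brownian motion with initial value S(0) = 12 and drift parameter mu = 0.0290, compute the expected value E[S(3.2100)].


E[S(t)] = S(0) * exp(mu * t)
= 12 * exp(0.0290 * 3.2100)
= 12 * 1.0976
= 13.1707

13.1707


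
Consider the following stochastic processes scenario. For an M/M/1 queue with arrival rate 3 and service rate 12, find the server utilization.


rho = lambda/mu
= 3/12
= 0.2500

0.2500


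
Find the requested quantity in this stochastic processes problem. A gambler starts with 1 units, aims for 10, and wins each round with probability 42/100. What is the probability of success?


Gambler's ruin formula:
r = q/p = 0.5800/0.4200 = 1.3810
P(win) = (1 - r^i)/(1 - r^N)
= (1 - 1.3810^1)/(1 - 1.3810^10)
= 0.0157

0.0157


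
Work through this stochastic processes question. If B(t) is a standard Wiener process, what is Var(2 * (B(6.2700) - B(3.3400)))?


Var(alpha*(B(t)-B(s))) = alpha^2 * (t-s)
= 2^2 * (6.2700 - 3.3400)
= 4 * 2.9300
= 11.7200

11.7200


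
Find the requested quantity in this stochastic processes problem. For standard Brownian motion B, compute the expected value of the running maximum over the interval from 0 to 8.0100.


E(max B(s)) = sqrt(2t/pi)
= sqrt(2*8.0100/pi)
= sqrt(5.0993)
= 2.2582

2.2582


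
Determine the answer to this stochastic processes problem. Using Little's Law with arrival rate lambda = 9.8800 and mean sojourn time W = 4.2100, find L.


Little's Law: L = lambda * W
= 9.8800 * 4.2100
= 41.5948

41.5948


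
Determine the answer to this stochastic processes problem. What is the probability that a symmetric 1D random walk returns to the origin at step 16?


P(S(16) = 0) = C(16,8) / 4^8
= 12870 / 65536
= 0.1964

0.1964


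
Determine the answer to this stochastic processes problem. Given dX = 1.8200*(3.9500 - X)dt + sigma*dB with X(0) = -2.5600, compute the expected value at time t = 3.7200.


E[X(t)] = mu + (X(0) - mu)*exp(-theta*t)
= 3.9500 + (-2.5600 - 3.9500)*exp(-1.8200*3.7200)
= 3.9500 + -6.5100 * 0.0011
= 3.9425

3.9425


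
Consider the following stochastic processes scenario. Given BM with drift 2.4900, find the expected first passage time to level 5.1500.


Expected first passage time = a/mu
= 5.1500/2.4900
= 2.0683

2.0683


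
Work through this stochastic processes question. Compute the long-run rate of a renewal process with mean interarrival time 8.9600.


Long-run renewal rate = 1/E(X)
= 1/8.9600
= 0.1116

0.1116


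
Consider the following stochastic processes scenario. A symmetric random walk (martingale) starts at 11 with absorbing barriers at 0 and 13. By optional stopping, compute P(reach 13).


By optional stopping theorem: E(M at tau) = M(0) = 11
P(hit 13)*13 + P(hit 0)*0 = 11
P(hit 13) = (11 - 0)/(13 - 0) = 11/13 = 0.8462

0.8462


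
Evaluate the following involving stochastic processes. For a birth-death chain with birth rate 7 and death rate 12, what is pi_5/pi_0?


For birth-death process, pi_n/pi_0 = (lambda/mu)^n
= (7/12)^5
= 0.0675

0.0675


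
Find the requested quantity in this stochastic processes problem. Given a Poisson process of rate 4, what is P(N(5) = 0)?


P(N(t)=k) = (lambda*t)^k * exp(-lambda*t) / k!
lambda*t = 20
= 20^0 * exp(-20) / 0!
= 1 * 2.0612e-09 / 1
= 2.0612e-09

2.0612e-09


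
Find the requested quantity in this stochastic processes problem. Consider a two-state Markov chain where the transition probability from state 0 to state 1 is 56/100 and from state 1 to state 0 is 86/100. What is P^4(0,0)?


Computing P^4 by matrix multiplication.
P = [[0.4400, 0.5600], [0.8600, 0.1400]]
After raising P to the power 4:
P^4(0,0) = 0.6179

0.6179


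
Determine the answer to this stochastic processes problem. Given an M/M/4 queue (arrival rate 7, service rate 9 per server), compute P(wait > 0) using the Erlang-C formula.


a = lambda/mu = 0.7778
rho = a/c = 0.1944
Erlang-C formula applied:
C(c,a) = 0.0087

0.0087


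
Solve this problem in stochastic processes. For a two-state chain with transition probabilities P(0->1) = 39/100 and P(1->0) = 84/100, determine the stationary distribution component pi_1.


Stationary distribution: pi_0 = p10/(p01+p10), pi_1 = p01/(p01+p10)
p01 = 0.3900, p10 = 0.8400
pi_1 = 0.3171

0.3171


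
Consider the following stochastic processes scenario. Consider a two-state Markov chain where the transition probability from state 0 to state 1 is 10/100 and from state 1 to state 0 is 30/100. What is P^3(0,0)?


Computing P^3 by matrix multiplication.
P = [[0.9000, 0.1000], [0.3000, 0.7000]]
After raising P to the power 3:
P^3(0,0) = 0.8040

0.8040


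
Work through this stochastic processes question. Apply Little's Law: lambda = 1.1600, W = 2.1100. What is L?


Little's Law: L = lambda * W
= 1.1600 * 2.1100
= 2.4476

2.4476


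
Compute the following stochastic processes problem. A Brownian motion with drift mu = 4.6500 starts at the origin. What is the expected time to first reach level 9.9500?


Expected first passage time = a/mu
= 9.9500/4.6500
= 2.1398

2.1398


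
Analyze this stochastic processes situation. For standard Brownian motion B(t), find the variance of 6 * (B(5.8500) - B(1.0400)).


Var(alpha*(B(t)-B(s))) = alpha^2 * (t-s)
= 6^2 * (5.8500 - 1.0400)
= 36 * 4.8100
= 173.1600

173.1600


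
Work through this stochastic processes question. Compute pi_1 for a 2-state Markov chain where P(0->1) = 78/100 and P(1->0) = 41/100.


Stationary distribution: pi_0 = p10/(p01+p10), pi_1 = p01/(p01+p10)
p01 = 0.7800, p10 = 0.4100
pi_1 = 0.6555

0.6555


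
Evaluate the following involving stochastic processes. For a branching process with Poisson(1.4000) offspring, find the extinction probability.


Since mu = 1.4000 > 1, extinction prob q < 1.
Solve s = exp(mu*(s-1)) iteratively.
q = 0.4890

0.4890


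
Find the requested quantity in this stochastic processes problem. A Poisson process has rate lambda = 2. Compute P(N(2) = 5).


P(N(t)=k) = (lambda*t)^k * exp(-lambda*t) / k!
lambda*t = 4
= 4^5 * exp(-4) / 5!
= 1024 * 0.0183 / 120
= 0.1563

0.1563


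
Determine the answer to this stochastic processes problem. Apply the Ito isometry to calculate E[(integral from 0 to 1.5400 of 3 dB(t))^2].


By Ito isometry: E[(int f dB)^2] = int f^2 dt
= 3^2 * 1.5400
= 9 * 1.5400 = 13.8600

13.8600


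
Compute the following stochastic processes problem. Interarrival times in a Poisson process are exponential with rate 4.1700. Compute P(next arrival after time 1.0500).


P(X > t) = exp(-lambda * t)
= exp(-4.1700 * 1.0500)
= exp(-4.3785) = 0.0125

0.0125


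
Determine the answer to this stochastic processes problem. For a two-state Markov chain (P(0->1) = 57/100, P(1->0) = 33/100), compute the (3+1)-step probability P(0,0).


P^4 = P^3 * P^1
Computing via matrix multiplication of the transition matrix.
Entry (0,0) of P^4 = 0.3667

0.3667


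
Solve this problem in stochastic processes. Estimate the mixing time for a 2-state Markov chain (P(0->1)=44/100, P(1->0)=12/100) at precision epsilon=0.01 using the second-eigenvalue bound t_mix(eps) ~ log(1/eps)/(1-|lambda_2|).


lambda_2 = |1 - p01 - p10| = |1 - 0.4400 - 0.1200| = 0.4400
t_mix ~ log(1/eps)/(1 - |lambda_2|)
= log(100)/(1 - 0.4400) = 4.6052/0.5600
= 8.2235

8.2235


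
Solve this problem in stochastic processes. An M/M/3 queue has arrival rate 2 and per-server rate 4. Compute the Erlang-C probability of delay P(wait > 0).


a = lambda/mu = 0.5000
rho = a/c = 0.1667
Erlang-C formula applied:
C(c,a) = 0.0152

0.0152


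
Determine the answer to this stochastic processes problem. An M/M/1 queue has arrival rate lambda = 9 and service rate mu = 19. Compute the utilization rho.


rho = lambda/mu
= 9/19
= 0.4737

0.4737


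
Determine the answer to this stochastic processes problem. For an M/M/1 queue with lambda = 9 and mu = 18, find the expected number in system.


rho = 9/18 = 0.5000
L = rho/(1-rho)
= 0.5000/0.5000
= 1.0000

1.0000


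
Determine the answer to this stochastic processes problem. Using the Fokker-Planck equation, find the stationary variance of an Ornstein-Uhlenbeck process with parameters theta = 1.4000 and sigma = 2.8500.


Stationary variance = sigma^2 / (2*theta)
= 2.8500^2 / (2*1.4000)
= 8.1225 / 2.8000
= 2.9009

2.9009


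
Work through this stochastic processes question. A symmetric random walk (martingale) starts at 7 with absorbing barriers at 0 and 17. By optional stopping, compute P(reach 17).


By optional stopping theorem: E(M at tau) = M(0) = 7
P(hit 17)*17 + P(hit 0)*0 = 7
P(hit 17) = (7 - 0)/(17 - 0) = 7/17 = 0.4118

0.4118


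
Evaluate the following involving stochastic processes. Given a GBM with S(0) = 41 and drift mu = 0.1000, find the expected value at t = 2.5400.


E[S(t)] = S(0) * exp(mu * t)
= 41 * exp(0.1000 * 2.5400)
= 41 * 1.2892
= 52.8560

52.8560


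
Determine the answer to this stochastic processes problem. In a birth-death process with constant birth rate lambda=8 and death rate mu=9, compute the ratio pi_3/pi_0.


For birth-death process, pi_n/pi_0 = (lambda/mu)^n
= (8/9)^3
= 0.7023

0.7023


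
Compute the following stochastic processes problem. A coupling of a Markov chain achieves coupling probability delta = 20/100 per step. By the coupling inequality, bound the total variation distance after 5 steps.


TV distance bound <= (1-delta)^n
= (1 - 0.2000)^5
= 0.8000^5
= 0.3277

0.3277


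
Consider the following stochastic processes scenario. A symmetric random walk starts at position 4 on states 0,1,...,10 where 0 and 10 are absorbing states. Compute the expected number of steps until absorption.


For symmetric RW on 0,...,N with absorbing barriers, E(i) = i*(N-i)
E(4) = 4 * 6 = 24

24


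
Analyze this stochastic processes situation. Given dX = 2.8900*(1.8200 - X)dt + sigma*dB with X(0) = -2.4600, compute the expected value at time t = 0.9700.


E[X(t)] = mu + (X(0) - mu)*exp(-theta*t)
= 1.8200 + (-2.4600 - 1.8200)*exp(-2.8900*0.9700)
= 1.8200 + -4.2800 * 0.0606
= 1.5606

1.5606


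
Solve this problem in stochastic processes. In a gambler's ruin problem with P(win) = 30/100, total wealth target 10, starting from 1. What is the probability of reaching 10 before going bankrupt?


Gambler's ruin formula:
r = q/p = 0.7000/0.3000 = 2.3333
P(win) = (1 - r^i)/(1 - r^N)
= (1 - 2.3333^1)/(1 - 2.3333^10)
= 2.7878e-04

2.7878e-04


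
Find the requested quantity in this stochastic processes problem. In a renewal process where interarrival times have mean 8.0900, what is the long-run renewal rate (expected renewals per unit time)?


Long-run renewal rate = 1/E(X)
= 1/8.0900
= 0.1236

0.1236


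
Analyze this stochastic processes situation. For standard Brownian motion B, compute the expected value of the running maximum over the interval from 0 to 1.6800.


E(max B(s)) = sqrt(2t/pi)
= sqrt(2*1.6800/pi)
= sqrt(1.0695)
= 1.0342

1.0342


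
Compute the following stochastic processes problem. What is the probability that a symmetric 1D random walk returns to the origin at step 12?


P(S(12) = 0) = C(12,6) / 4^6
= 924 / 4096
= 0.2256

0.2256


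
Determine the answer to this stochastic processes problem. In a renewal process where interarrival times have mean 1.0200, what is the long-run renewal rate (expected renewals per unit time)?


Long-run renewal rate = 1/E(X)
= 1/1.0200
= 0.9804

0.9804


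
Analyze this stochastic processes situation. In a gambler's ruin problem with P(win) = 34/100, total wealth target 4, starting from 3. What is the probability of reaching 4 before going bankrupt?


Gambler's ruin formula:
r = q/p = 0.6600/0.3400 = 1.9412
P(win) = (1 - r^i)/(1 - r^N)
= (1 - 1.9412^3)/(1 - 1.9412^4)
= 0.4784

0.4784


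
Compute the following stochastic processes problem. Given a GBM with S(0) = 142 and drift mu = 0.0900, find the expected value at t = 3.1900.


E[S(t)] = S(0) * exp(mu * t)
= 142 * exp(0.0900 * 3.1900)
= 142 * 1.3326
= 189.2232

189.2232


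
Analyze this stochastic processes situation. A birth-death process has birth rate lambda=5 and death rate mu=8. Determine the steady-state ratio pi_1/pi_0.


For birth-death process, pi_n/pi_0 = (lambda/mu)^n
= (5/8)^1
= 0.6250

0.6250


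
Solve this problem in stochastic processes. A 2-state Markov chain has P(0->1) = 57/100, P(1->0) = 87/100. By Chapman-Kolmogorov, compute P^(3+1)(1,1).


P^4 = P^3 * P^1
Computing via matrix multiplication of the transition matrix.
Entry (1,1) of P^4 = 0.4185

0.4185


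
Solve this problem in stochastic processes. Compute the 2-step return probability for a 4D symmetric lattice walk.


P(return in 2 steps) = P(reverse first step) = 1/(2d)
= 1/8
= 0.1250

0.1250


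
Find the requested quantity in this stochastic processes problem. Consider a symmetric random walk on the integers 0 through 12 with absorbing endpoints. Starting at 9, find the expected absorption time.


For symmetric RW on 0,...,N with absorbing barriers, E(i) = i*(N-i)
E(9) = 9 * 3 = 27

27


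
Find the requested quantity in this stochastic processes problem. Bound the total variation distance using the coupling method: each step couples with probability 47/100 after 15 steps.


TV distance bound <= (1-delta)^n
= (1 - 0.4700)^15
= 0.5300^15
= 7.3137e-05

7.3137e-05


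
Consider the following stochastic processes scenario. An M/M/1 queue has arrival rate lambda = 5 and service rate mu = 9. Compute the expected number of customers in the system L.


rho = 5/9 = 0.5556
L = rho/(1-rho)
= 0.5556/0.4444
= 1.2500

1.2500


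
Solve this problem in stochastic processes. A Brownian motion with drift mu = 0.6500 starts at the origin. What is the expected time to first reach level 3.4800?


Expected first passage time = a/mu
= 3.4800/0.6500
= 5.3538

5.3538


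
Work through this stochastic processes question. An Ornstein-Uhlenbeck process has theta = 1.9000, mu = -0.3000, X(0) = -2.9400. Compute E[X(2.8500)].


E[X(t)] = mu + (X(0) - mu)*exp(-theta*t)
= -0.3000 + (-2.9400 - -0.3000)*exp(-1.9000*2.8500)
= -0.3000 + -2.6400 * 0.0044
= -0.3117

-0.3117


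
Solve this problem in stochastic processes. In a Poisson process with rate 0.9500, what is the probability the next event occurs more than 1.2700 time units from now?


P(X > t) = exp(-lambda * t)
= exp(-0.9500 * 1.2700)
= exp(-1.2065) = 0.2992

0.2992


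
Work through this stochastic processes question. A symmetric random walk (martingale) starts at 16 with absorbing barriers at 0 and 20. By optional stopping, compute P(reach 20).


By optional stopping theorem: E(M at tau) = M(0) = 16
P(hit 20)*20 + P(hit 0)*0 = 16
P(hit 20) = (16 - 0)/(20 - 0) = 4/5 = 0.8000

0.8000


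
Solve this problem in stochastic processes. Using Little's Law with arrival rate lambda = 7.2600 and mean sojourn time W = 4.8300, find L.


Little's Law: L = lambda * W
= 7.2600 * 4.8300
= 35.0658

35.0658


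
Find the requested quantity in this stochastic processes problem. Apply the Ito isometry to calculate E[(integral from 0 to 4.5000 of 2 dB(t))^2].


By Ito isometry: E[(int f dB)^2] = int f^2 dt
= 2^2 * 4.5000
= 4 * 4.5000 = 18.0000

18.0000


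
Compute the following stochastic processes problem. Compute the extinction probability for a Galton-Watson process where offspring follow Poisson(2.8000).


Since mu = 2.8000 > 1, extinction prob q < 1.
Solve s = exp(mu*(s-1)) iteratively.
q = 0.0750

0.0750


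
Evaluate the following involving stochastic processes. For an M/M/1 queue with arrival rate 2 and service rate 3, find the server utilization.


rho = lambda/mu
= 2/3
= 0.6667

0.6667


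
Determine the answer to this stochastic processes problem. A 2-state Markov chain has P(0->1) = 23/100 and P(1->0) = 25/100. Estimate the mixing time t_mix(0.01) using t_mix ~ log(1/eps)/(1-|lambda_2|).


lambda_2 = |1 - p01 - p10| = |1 - 0.2300 - 0.2500| = 0.5200
t_mix ~ log(1/eps)/(1 - |lambda_2|)
= log(100)/(1 - 0.5200) = 4.6052/0.4800
= 9.5941

9.5941


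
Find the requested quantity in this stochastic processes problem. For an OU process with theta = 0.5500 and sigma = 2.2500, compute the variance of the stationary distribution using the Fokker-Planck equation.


Stationary variance = sigma^2 / (2*theta)
= 2.2500^2 / (2*0.5500)
= 5.0625 / 1.1000
= 4.6023

4.6023


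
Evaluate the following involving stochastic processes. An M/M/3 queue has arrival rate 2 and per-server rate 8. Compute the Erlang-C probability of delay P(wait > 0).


a = lambda/mu = 0.2500
rho = a/c = 0.0833
Erlang-C formula applied:
C(c,a) = 0.0022

0.0022


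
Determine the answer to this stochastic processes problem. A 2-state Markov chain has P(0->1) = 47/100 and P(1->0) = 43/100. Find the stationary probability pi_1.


Stationary distribution: pi_0 = p10/(p01+p10), pi_1 = p01/(p01+p10)
p01 = 0.4700, p10 = 0.4300
pi_1 = 0.5222

0.5222


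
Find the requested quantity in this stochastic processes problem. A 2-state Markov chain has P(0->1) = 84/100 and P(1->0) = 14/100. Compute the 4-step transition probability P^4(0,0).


Computing P^4 by matrix multiplication.
P = [[0.1600, 0.8400], [0.1400, 0.8600]]
After raising P to the power 4:
P^4(0,0) = 0.1429

0.1429
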